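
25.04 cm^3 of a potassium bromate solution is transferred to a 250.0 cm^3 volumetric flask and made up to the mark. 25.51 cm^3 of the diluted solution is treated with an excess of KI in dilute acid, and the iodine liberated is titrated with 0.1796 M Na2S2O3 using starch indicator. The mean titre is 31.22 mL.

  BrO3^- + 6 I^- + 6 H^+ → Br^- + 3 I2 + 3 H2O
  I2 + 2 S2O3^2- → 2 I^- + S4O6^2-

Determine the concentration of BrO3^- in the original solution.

0.3657 M

n(S2O3^2-) = 0.03122 × 0.1796 = 5.607 × 10^-3 mol
n(I2) = n(S2O3^2-)/2 = 2.804 × 10^-3 mol
From the 1:3 ratio, n(BrO3^-) in the aliquot = 1/3 × 2.804 × 10^-3 = 9.345 × 10^-4 mol
[BrO3^-]_dilute = 9.345 × 10^-4 / 0.02551 = 0.03663 mol/L
[BrO3^-]_original = 0.03663 × 250.0/25.04 = 0.3657 mol/L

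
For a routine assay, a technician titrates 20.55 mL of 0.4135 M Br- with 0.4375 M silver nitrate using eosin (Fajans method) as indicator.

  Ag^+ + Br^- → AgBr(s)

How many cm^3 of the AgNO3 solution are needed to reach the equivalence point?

n(Br-) = 0.02055 L × 0.4135 mol/L = 8.497 × 10^-3 mol
n(AgNO3) = 8.497 × 10^-3 mol (1:1 stoichiometry)
V(AgNO3) = 8.497 × 10^-3 mol / 0.4375 mol/L = 0.01942 L = 19.42 mL

19.42 mL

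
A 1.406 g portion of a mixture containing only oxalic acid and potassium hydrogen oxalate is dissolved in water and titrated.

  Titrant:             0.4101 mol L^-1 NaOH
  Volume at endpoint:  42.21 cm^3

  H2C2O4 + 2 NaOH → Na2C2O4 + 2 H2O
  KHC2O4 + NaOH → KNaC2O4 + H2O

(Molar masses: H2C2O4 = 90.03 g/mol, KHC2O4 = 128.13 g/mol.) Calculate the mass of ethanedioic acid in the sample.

0.4398 g

n(NaOH) = 0.04221 × 0.4101 = 0.01731 mol
Let x = n(H2C2O4), y = n(KHC2O4).
Titrant: 2x + 1y = 0.01731;  mass: 90.03x + 128.13y = 1.406
Solving, x = 4.885 × 10^-3 mol, y = 7.541 × 10^-3 mol
mass of H2C2O4 = 4.885 × 10^-3 × 90.03 = 0.4398 g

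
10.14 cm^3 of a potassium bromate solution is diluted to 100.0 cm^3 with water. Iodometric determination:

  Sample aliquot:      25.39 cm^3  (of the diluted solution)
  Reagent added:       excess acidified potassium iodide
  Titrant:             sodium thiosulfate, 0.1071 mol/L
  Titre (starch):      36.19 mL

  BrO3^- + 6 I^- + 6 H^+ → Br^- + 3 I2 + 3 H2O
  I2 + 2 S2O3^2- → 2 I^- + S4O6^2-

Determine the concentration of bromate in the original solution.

n(S2O3^2-) = 0.03619 × 0.1071 = 3.876 × 10^-3 mol
n(I2) = n(S2O3^2-)/2 = 1.938 × 10^-3 mol
From the 1:3 ratio, n(BrO3^-) in the aliquot = 1/3 × 1.938 × 10^-3 = 6.460 × 10^-4 mol
[BrO3^-]_dilute = 6.460 × 10^-4 / 0.02539 = 0.02544 mol/L
[BrO3^-]_original = 0.02544 × 100.0/10.14 = 0.2509 mol/L

0.2509 mol/L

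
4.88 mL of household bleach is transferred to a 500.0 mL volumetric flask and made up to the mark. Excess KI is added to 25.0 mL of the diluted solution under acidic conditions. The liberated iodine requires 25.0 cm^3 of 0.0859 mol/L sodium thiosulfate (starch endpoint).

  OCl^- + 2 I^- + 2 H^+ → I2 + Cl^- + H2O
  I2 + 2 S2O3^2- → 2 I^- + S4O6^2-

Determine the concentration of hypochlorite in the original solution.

4.40 mol/L

n(S2O3^2-) = 0.0250 × 0.0859 = 2.15 × 10^-3 mol
n(I2) = n(S2O3^2-)/2 = 1.07 × 10^-3 mol
n(OCl^-) in the aliquot = 1.07 × 10^-3 mol (1:1 ratio)
[OCl^-]_dilute = 1.07 × 10^-3 / 0.0250 = 0.0430 mol/L
[OCl^-]_original = 0.0430 × 500.0/4.88 = 4.40 mol/L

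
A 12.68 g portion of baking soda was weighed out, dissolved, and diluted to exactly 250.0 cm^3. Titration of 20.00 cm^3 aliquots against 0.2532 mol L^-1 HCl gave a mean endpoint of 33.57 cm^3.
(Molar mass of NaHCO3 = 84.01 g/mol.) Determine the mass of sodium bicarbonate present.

NaHCO3 + HCl → NaCl + H2O + CO2
n(HCl) per titration = 0.03357 × 0.2532 = 8.500 × 10^-3 mol
n(NaHCO3) in each aliquot = 8.500 × 10^-3 mol (1:1 ratio)
n(NaHCO3) in the whole flask = 8.500 × 10^-3 × 250.0/20.00 = 0.1062 mol
mass of NaHCO3 = 0.1062 × 84.01 = 8.926 g

8.926 g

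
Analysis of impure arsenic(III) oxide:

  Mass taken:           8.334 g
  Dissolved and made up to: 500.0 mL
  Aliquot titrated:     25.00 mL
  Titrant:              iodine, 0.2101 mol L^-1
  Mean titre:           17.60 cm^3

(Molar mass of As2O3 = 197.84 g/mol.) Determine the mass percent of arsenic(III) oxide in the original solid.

As2O3 + 2 I2 + 2 H2O → As2O5 + 4 HI
n(I2) per titration = 0.01760 × 0.2101 = 3.698 × 10^-3 mol
From the 1:2 ratio, n(As2O3) in each aliquot = 1/2 × 3.698 × 10^-3 = 1.849 × 10^-3 mol
n(As2O3) in the whole flask = 1.849 × 10^-3 × 500.0/25.00 = 0.03698 mol
mass of As2O3 = 0.03698 × 197.84 = 7.316 g
% As2O3 = 7.316 / 8.334 × 100 = 87.78 %

87.78 %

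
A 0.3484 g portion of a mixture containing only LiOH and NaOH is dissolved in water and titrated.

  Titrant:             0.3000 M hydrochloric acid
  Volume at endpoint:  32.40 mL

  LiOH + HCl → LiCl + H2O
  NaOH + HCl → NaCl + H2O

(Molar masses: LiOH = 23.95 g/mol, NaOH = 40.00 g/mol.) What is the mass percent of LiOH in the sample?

n(HCl) = 0.03240 × 0.3000 = 9.720 × 10^-3 mol
Let x = n(LiOH), y = n(NaOH).
Titrant: 1x + 1y = 9.720 × 10^-3;  mass: 23.95x + 40.00y = 0.3484
Solving, x = 2.517 × 10^-3 mol, y = 7.203 × 10^-3 mol
mass of LiOH = 2.517 × 10^-3 × 23.95 = 0.06029 g
% LiOH = 0.06029 / 0.3484 × 100 = 17.30 %

17.30 %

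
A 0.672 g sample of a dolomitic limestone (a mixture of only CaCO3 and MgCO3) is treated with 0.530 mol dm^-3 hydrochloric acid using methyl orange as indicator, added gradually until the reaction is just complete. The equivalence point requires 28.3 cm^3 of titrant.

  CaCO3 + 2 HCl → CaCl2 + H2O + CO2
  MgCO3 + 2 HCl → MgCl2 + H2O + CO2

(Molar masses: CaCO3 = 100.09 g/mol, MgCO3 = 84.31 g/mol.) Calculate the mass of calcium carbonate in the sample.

n(HCl) = 0.0283 × 0.530 = 0.0150 mol
Let x = n(CaCO3), y = n(MgCO3).
Titrant: 2x + 2y = 0.0150;  mass: 100.09x + 84.31y = 0.672
Solving, x = 2.52 × 10^-3 mol, y = 4.98 × 10^-3 mol
mass of CaCO3 = 2.52 × 10^-3 × 100.09 = 0.252 g

0.252 g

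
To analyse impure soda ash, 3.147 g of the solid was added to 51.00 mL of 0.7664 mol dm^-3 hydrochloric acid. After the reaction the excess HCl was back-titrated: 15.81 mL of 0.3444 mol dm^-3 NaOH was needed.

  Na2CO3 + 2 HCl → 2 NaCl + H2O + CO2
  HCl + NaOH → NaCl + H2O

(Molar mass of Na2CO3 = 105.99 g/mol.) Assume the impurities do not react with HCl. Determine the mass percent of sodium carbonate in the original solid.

n(HCl) added = 0.05100 × 0.7664 = 0.03909 mol
n(NaOH) used in back-titration = 0.01581 × 0.3444 = 5.445 × 10^-3 mol
n(HCl) left over = 5.445 × 10^-3 mol (1:1 ratio)
n(HCl) consumed by analyte = 0.03909 − 5.445 × 10^-3 = 0.03364 mol
From the 1:2 ratio, n(Na2CO3) = 1/2 × 0.03364 = 0.01682 mol
mass of Na2CO3 = 0.01682 × 105.99 = 1.783 g
% Na2CO3 = 1.783 / 3.147 × 100 = 56.65 %

56.65 %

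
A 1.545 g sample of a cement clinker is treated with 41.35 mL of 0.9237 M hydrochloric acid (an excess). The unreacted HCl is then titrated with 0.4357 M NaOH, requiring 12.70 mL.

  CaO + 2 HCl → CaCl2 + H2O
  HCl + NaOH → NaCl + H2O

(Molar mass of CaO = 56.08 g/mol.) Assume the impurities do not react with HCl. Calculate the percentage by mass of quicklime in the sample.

n(HCl) added = 0.04135 × 0.9237 = 0.03819 mol
n(NaOH) used in back-titration = 0.01270 × 0.4357 = 5.533 × 10^-3 mol
n(HCl) left over = 5.533 × 10^-3 mol (1:1 ratio)
n(HCl) consumed by analyte = 0.03819 − 5.533 × 10^-3 = 0.03266 mol
From the 1:2 ratio, n(CaO) = 1/2 × 0.03266 = 0.01633 mol
mass of CaO = 0.01633 × 56.08 = 0.9158 g
% CaO = 0.9158 / 1.545 × 100 = 59.28 %

59.28 %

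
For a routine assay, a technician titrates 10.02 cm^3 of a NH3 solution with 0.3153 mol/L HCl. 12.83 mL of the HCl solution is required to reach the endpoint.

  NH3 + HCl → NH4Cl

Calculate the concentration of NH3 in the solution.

n(HCl) = 0.01283 L × 0.3153 mol/L = 4.045 × 10^-3 mol
n(NH3) = 4.045 × 10^-3 mol (1:1 mole ratio)
[NH3] = 4.045 × 10^-3 mol / 0.01002 L = 0.4037 mol/L

0.4037 mol/L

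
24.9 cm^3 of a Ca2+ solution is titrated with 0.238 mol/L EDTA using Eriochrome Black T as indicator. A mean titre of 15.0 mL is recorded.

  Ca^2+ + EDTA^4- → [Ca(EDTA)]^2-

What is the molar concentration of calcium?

n(EDTA) = 0.0150 L × 0.238 mol/L = 3.57 × 10^-3 mol
n(Ca2+) = 3.57 × 10^-3 mol (1:1 mole ratio)
[Ca2+] = 3.57 × 10^-3 mol / 0.0249 L = 0.143 mol/L

0.143 mol/L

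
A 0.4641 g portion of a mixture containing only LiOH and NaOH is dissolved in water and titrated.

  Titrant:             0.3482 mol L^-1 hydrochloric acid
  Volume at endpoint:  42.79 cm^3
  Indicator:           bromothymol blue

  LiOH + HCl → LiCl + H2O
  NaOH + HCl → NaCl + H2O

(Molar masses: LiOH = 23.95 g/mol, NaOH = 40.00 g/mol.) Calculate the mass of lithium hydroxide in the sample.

0.1968 g

n(HCl) = 0.04279 × 0.3482 = 0.01490 mol
Let x = n(LiOH), y = n(NaOH).
Titrant: 1x + 1y = 0.01490;  mass: 23.95x + 40.00y = 0.4641
Solving, x = 8.217 × 10^-3 mol, y = 6.683 × 10^-3 mol
mass of LiOH = 8.217 × 10^-3 × 23.95 = 0.1968 g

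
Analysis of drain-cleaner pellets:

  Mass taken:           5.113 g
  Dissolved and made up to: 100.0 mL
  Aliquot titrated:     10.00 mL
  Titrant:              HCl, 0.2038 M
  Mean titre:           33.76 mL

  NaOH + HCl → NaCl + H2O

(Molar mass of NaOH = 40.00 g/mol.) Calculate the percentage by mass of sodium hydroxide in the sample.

53.83 %

n(HCl) per titration = 0.03376 × 0.2038 = 6.880 × 10^-3 mol
n(NaOH) in each aliquot = 6.880 × 10^-3 mol (1:1 ratio)
n(NaOH) in the whole flask = 6.880 × 10^-3 × 100.0/10.00 = 0.06880 mol
mass of NaOH = 0.06880 × 40.00 = 2.752 g
% NaOH = 2.752 / 5.113 × 100 = 53.83 %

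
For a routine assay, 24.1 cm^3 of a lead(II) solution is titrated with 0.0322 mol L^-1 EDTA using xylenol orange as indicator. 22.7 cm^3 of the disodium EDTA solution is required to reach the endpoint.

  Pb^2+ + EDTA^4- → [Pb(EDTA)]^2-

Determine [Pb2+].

n(EDTA) = 0.0227 L × 0.0322 mol/L = 7.31 × 10^-4 mol
n(Pb2+) = 7.31 × 10^-4 mol (1:1 mole ratio)
[Pb2+] = 7.31 × 10^-4 mol / 0.0241 L = 0.0303 mol/L

0.0303 mol/L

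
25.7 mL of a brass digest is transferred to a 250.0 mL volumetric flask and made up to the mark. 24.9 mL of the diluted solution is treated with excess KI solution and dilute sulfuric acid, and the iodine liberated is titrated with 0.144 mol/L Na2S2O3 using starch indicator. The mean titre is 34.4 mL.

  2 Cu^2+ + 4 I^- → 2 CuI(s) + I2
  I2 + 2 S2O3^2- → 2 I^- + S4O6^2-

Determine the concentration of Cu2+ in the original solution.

1.94 mol/L

n(S2O3^2-) = 0.0344 × 0.144 = 4.95 × 10^-3 mol
n(I2) = n(S2O3^2-)/2 = 2.48 × 10^-3 mol
From the 2:1 ratio, n(Cu2+) in the aliquot = 2/1 × 2.48 × 10^-3 = 4.95 × 10^-3 mol
[Cu2+]_dilute = 4.95 × 10^-3 / 0.0249 = 0.199 mol/L
[Cu2+]_original = 0.199 × 250.0/25.7 = 1.94 mol/L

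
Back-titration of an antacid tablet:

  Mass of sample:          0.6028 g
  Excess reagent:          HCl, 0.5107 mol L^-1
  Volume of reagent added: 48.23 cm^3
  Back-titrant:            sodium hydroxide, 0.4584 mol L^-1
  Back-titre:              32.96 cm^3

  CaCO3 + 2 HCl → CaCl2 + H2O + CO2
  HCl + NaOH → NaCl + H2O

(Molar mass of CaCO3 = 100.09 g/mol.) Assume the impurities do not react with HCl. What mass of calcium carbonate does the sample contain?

0.4765 g

n(HCl) added = 0.04823 × 0.5107 = 0.02463 mol
n(NaOH) used in back-titration = 0.03296 × 0.4584 = 0.01511 mol
n(HCl) left over = 0.01511 mol (1:1 ratio)
n(HCl) consumed by analyte = 0.02463 − 0.01511 = 9.522 × 10^-3 mol
From the 1:2 ratio, n(CaCO3) = 1/2 × 9.522 × 10^-3 = 4.761 × 10^-3 mol
mass of CaCO3 = 4.761 × 10^-3 × 100.09 = 0.4765 g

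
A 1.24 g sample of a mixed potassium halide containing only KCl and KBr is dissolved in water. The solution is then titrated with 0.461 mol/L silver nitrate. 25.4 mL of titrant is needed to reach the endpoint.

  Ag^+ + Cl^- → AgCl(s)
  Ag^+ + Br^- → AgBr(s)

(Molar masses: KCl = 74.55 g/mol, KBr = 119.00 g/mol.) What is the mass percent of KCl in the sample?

20.8 %

n(AgNO3) = 0.0254 × 0.461 = 0.0117 mol
Let x = n(KCl), y = n(KBr).
Titrant: 1x + 1y = 0.0117;  mass: 74.55x + 119.00y = 1.24
Solving, x = 3.45 × 10^-3 mol, y = 8.26 × 10^-3 mol
mass of KCl = 3.45 × 10^-3 × 74.55 = 0.257 g
% KCl = 0.257 / 1.24 × 100 = 20.8 %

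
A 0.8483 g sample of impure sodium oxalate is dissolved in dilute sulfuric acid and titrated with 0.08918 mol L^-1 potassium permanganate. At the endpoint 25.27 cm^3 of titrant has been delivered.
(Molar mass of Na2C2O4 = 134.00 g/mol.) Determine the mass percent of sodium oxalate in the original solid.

89.00 %

2 MnO4^- + 5 C2O4^2- + 16 H^+ → 2 Mn^2+ + 10 CO2 + 8 H2O
n(KMnO4) = 0.02527 L × 0.08918 mol/L = 2.254 × 10^-3 mol
From the 5:2 ratio, n(Na2C2O4) = 5/2 × 2.254 × 10^-3 = 5.634 × 10^-3 mol
mass of Na2C2O4 = 5.634 × 10^-3 × 134.00 g/mol = 0.7549 g
% Na2C2O4 = 0.7549 / 0.8483 × 100 = 89.00 %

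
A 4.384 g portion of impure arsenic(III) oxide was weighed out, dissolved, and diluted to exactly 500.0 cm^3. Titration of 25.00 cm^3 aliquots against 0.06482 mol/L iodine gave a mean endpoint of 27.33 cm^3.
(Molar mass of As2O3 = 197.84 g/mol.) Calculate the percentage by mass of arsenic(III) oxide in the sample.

79.95 %

As2O3 + 2 I2 + 2 H2O → As2O5 + 4 HI
n(I2) per titration = 0.02733 × 0.06482 = 1.772 × 10^-3 mol
From the 1:2 ratio, n(As2O3) in each aliquot = 1/2 × 1.772 × 10^-3 = 8.858 × 10^-4 mol
n(As2O3) in the whole flask = 8.858 × 10^-4 × 500.0/25.00 = 0.01772 mol
mass of As2O3 = 0.01772 × 197.84 = 3.505 g
% As2O3 = 3.505 / 4.384 × 100 = 79.95 %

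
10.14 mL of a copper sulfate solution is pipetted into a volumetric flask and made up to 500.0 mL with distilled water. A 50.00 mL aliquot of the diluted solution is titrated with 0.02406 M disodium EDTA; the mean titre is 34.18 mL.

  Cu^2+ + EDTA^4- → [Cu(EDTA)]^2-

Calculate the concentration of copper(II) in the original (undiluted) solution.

0.8110 M

n(EDTA) = 0.03418 × 0.02406 = 8.224 × 10^-4 mol
n(Cu2+) in the aliquot = 8.224 × 10^-4 mol (1:1 ratio)
[Cu2+]_dilute = 8.224 × 10^-4 / 0.05000 = 0.01645 mol/L
Dilution factor = 500.0 / 10.14 = 49.31
[Cu2+]_stock = 0.01645 × 49.31 = 0.8110 mol/L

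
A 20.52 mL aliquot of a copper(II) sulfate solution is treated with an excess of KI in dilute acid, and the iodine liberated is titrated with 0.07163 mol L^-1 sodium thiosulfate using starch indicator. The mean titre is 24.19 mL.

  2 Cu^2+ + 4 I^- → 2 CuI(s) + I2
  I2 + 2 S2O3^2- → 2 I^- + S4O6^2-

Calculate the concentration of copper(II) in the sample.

0.08444 mol/L

n(S2O3^2-) = 0.02419 × 0.07163 = 1.733 × 10^-3 mol
n(I2) = n(S2O3^2-)/2 = 8.664 × 10^-4 mol
From the 2:1 ratio, n(Cu2+) in the aliquot = 2/1 × 8.664 × 10^-4 = 1.733 × 10^-3 mol
[Cu2+] = 1.733 × 10^-3 / 0.02052 = 0.08444 mol/L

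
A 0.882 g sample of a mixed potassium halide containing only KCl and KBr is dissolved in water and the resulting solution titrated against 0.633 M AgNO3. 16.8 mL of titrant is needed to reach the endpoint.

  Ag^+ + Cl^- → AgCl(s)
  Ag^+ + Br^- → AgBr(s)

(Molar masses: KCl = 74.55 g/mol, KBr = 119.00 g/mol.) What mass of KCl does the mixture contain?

n(AgNO3) = 0.0168 × 0.633 = 0.0106 mol
Let x = n(KCl), y = n(KBr).
Titrant: 1x + 1y = 0.0106;  mass: 74.55x + 119.00y = 0.882
Solving, x = 8.63 × 10^-3 mol, y = 2.01 × 10^-3 mol
mass of KCl = 8.63 × 10^-3 × 74.55 = 0.643 g

0.643 g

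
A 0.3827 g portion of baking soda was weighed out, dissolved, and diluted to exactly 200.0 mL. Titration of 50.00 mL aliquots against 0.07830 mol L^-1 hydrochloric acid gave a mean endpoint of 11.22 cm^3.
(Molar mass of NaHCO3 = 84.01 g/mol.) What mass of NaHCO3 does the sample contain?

NaHCO3 + HCl → NaCl + H2O + CO2
n(HCl) per titration = 0.01122 × 0.07830 = 8.785 × 10^-4 mol
n(NaHCO3) in each aliquot = 8.785 × 10^-4 mol (1:1 ratio)
n(NaHCO3) in the whole flask = 8.785 × 10^-4 × 200.0/50.00 = 3.514 × 10^-3 mol
mass of NaHCO3 = 3.514 × 10^-3 × 84.01 = 0.2952 g

0.2952 g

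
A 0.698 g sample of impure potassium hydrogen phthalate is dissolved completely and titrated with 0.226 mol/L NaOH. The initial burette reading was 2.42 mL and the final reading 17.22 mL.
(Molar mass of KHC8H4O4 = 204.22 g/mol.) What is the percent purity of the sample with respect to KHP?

KHC8H4O4 + NaOH → KNaC8H4O4 + H2O
n(NaOH) = 0.0148 L × 0.226 mol/L = 3.34 × 10^-3 mol
n(KHC8H4O4) = 3.34 × 10^-3 mol (1:1 ratio)
mass of KHC8H4O4 = 3.34 × 10^-3 × 204.22 g/mol = 0.683 g
% KHC8H4O4 = 0.683 / 0.698 × 100 = 97.9 %

97.9 %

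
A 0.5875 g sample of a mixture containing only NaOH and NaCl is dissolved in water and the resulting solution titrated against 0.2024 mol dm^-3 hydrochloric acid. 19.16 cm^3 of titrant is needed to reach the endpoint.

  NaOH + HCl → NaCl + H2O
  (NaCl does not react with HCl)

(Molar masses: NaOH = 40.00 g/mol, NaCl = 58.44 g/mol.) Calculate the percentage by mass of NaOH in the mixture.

n(HCl) = 0.01916 × 0.2024 = 3.878 × 10^-3 mol
Let x = n(NaOH), y = n(NaCl).
Titrant: 1x = 3.878 × 10^-3;  mass: 40.00x + 58.44y = 0.5875
Solving, x = 3.878 × 10^-3 mol, y = 7.399 × 10^-3 mol
mass of NaOH = 3.878 × 10^-3 × 40.00 = 0.1551 g
% NaOH = 0.1551 / 0.5875 × 100 = 26.40 %

26.40 %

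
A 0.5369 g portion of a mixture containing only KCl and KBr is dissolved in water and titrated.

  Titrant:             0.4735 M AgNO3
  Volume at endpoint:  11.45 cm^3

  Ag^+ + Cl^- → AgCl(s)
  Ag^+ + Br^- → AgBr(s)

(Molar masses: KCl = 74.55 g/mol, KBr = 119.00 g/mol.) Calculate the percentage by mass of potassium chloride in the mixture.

33.82 %

n(AgNO3) = 0.01145 × 0.4735 = 5.422 × 10^-3 mol
Let x = n(KCl), y = n(KBr).
Titrant: 1x + 1y = 5.422 × 10^-3;  mass: 74.55x + 119.00y = 0.5369
Solving, x = 2.436 × 10^-3 mol, y = 2.986 × 10^-3 mol
mass of KCl = 2.436 × 10^-3 × 74.55 = 0.1816 g
% KCl = 0.1816 / 0.5369 × 100 = 33.82 %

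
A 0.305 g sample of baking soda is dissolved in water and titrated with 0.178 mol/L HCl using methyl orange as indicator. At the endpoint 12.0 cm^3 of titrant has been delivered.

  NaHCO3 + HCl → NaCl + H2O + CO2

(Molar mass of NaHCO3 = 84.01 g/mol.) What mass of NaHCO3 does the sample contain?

0.179 g

n(HCl) = 0.0120 L × 0.178 mol/L = 2.14 × 10^-3 mol
n(NaHCO3) = 2.14 × 10^-3 mol (1:1 ratio)
mass of NaHCO3 = 2.14 × 10^-3 × 84.01 g/mol = 0.179 g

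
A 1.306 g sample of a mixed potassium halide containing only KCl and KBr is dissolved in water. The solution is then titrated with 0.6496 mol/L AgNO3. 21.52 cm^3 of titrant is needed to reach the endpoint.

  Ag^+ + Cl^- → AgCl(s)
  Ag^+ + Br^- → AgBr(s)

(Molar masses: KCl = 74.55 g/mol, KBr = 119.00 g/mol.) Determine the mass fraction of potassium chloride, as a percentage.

45.92 %

n(AgNO3) = 0.02152 × 0.6496 = 0.01398 mol
Let x = n(KCl), y = n(KBr).
Titrant: 1x + 1y = 0.01398;  mass: 74.55x + 119.00y = 1.306
Solving, x = 8.044 × 10^-3 mol, y = 5.936 × 10^-3 mol
mass of KCl = 8.044 × 10^-3 × 74.55 = 0.5997 g
% KCl = 0.5997 / 1.306 × 100 = 45.92 %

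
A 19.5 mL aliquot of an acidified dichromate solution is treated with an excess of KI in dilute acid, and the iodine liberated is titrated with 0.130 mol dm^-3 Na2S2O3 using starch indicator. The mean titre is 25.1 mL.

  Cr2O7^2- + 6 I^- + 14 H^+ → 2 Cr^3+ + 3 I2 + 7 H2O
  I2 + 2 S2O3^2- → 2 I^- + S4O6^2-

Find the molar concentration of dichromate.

n(S2O3^2-) = 0.0251 × 0.130 = 3.26 × 10^-3 mol
n(I2) = n(S2O3^2-)/2 = 1.63 × 10^-3 mol
From the 1:3 ratio, n(Cr2O7^2-) in the aliquot = 1/3 × 1.63 × 10^-3 = 5.44 × 10^-4 mol
[Cr2O7^2-] = 5.44 × 10^-4 / 0.0195 = 0.0279 mol/L

0.0279 mol/L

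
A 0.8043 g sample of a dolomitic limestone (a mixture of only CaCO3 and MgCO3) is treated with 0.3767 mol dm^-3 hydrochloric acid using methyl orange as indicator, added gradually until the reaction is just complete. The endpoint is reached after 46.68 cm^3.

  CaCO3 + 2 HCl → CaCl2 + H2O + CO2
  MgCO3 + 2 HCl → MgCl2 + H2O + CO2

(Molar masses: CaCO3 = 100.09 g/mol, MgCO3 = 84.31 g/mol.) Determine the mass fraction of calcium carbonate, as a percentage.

n(HCl) = 0.04668 × 0.3767 = 0.01758 mol
Let x = n(CaCO3), y = n(MgCO3).
Titrant: 2x + 2y = 0.01758;  mass: 100.09x + 84.31y = 0.8043
Solving, x = 3.994 × 10^-3 mol, y = 4.798 × 10^-3 mol
mass of CaCO3 = 3.994 × 10^-3 × 100.09 = 0.3998 g
% CaCO3 = 0.3998 / 0.8043 × 100 = 49.71 %

49.71 %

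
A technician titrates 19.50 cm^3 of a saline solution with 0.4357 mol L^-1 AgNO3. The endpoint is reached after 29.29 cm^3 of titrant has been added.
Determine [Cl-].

0.6544 mol/L

Ag^+ + Cl^- → AgCl(s)
n(AgNO3) = 0.02929 L × 0.4357 mol/L = 0.01276 mol
n(Cl-) = 0.01276 mol (1:1 mole ratio)
[Cl-] = 0.01276 mol / 0.01950 L = 0.6544 mol/L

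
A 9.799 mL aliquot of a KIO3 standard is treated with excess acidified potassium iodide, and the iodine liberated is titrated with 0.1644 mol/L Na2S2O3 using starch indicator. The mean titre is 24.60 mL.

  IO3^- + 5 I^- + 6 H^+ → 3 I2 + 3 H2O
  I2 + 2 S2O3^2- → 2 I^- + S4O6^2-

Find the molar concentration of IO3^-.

0.06879 mol/L

n(S2O3^2-) = 0.02460 × 0.1644 = 4.044 × 10^-3 mol
n(I2) = n(S2O3^2-)/2 = 2.022 × 10^-3 mol
From the 1:3 ratio, n(IO3^-) in the aliquot = 1/3 × 2.022 × 10^-3 = 6.740 × 10^-4 mol
[IO3^-] = 6.740 × 10^-4 / 0.009799 = 0.06879 mol/L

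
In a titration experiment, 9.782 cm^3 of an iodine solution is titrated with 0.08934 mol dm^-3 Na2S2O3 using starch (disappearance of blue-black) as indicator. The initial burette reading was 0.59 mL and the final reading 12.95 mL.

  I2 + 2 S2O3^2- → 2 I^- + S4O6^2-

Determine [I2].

0.05644 mol/L

n(Na2S2O3) = 0.01236 L × 0.08934 mol/L = 1.104 × 10^-3 mol
From the 1:2 mole ratio, n(I2) = 1/2 × 1.104 × 10^-3 = 5.521 × 10^-4 mol
[I2] = 5.521 × 10^-4 mol / 0.009782 L = 0.05644 mol/L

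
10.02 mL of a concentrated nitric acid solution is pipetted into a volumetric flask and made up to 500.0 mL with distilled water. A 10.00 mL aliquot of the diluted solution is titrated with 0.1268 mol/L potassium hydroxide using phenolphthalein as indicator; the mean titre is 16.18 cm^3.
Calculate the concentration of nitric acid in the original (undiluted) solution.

HNO3 + KOH → KNO3 + H2O
n(KOH) = 0.01618 × 0.1268 = 2.052 × 10^-3 mol
n(HNO3) in the aliquot = 2.052 × 10^-3 mol (1:1 ratio)
[HNO3]_dilute = 2.052 × 10^-3 / 0.01000 = 0.2052 mol/L
Dilution factor = 500.0 / 10.02 = 49.90
[HNO3]_stock = 0.2052 × 49.90 = 10.24 mol/L

10.24 mol/L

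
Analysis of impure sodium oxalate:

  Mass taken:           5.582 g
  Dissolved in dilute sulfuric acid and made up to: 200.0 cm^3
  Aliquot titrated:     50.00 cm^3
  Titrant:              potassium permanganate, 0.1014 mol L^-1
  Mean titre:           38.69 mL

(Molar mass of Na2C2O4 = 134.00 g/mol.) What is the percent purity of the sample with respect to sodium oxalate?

2 MnO4^- + 5 C2O4^2- + 16 H^+ → 2 Mn^2+ + 10 CO2 + 8 H2O
n(KMnO4) per titration = 0.03869 × 0.1014 = 3.923 × 10^-3 mol
From the 5:2 ratio, n(Na2C2O4) in each aliquot = 5/2 × 3.923 × 10^-3 = 9.808 × 10^-3 mol
n(Na2C2O4) in the whole flask = 9.808 × 10^-3 × 200.0/50.00 = 0.03923 mol
mass of Na2C2O4 = 0.03923 × 134.00 = 5.257 g
% Na2C2O4 = 5.257 / 5.582 × 100 = 94.18 %

94.18 %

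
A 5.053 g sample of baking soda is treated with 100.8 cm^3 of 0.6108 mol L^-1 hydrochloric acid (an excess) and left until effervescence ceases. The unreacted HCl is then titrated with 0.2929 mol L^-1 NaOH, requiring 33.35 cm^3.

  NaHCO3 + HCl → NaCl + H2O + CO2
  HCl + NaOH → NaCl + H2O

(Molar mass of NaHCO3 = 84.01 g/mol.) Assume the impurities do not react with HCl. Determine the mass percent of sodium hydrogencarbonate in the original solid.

n(HCl) added = 0.1008 × 0.6108 = 0.06157 mol
n(NaOH) used in back-titration = 0.03335 × 0.2929 = 9.768 × 10^-3 mol
n(HCl) left over = 9.768 × 10^-3 mol (1:1 ratio)
n(HCl) consumed by analyte = 0.06157 − 9.768 × 10^-3 = 0.05180 mol
n(NaHCO3) = 0.05180 mol (1:1 ratio)
mass of NaHCO3 = 0.05180 × 84.01 = 4.352 g
% NaHCO3 = 4.352 / 5.053 × 100 = 86.12 %

86.12 %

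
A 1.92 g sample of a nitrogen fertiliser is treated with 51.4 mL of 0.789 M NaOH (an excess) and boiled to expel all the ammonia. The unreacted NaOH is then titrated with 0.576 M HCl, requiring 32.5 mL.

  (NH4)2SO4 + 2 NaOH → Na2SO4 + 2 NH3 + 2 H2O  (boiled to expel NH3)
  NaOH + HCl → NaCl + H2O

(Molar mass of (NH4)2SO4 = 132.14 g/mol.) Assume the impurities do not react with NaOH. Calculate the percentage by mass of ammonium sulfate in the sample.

n(NaOH) added = 0.0514 × 0.789 = 0.0406 mol
n(HCl) used in back-titration = 0.0325 × 0.576 = 0.0187 mol
n(NaOH) left over = 0.0187 mol (1:1 ratio)
n(NaOH) consumed by analyte = 0.0406 − 0.0187 = 0.0218 mol
From the 1:2 ratio, n((NH4)2SO4) = 1/2 × 0.0218 = 0.0109 mol
mass of (NH4)2SO4 = 0.0109 × 132.14 = 1.44 g
% (NH4)2SO4 = 1.44 / 1.92 × 100 = 75.1 %

75.1 %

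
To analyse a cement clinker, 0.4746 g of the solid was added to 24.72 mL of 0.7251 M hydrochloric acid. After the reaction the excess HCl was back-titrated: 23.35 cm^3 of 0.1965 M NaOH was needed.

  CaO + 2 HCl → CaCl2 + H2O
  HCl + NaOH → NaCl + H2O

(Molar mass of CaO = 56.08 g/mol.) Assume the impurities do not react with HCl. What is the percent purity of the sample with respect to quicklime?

78.79 %

n(HCl) added = 0.02472 × 0.7251 = 0.01792 mol
n(NaOH) used in back-titration = 0.02335 × 0.1965 = 4.588 × 10^-3 mol
n(HCl) left over = 4.588 × 10^-3 mol (1:1 ratio)
n(HCl) consumed by analyte = 0.01792 − 4.588 × 10^-3 = 0.01334 mol
From the 1:2 ratio, n(CaO) = 1/2 × 0.01334 = 6.668 × 10^-3 mol
mass of CaO = 6.668 × 10^-3 × 56.08 = 0.3739 g
% CaO = 0.3739 / 0.4746 × 100 = 78.79 %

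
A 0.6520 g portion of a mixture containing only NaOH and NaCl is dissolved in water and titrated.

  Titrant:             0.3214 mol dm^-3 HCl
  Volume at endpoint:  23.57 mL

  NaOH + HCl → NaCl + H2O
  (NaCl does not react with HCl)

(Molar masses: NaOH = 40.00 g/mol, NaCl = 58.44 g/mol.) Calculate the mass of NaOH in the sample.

n(HCl) = 0.02357 × 0.3214 = 7.575 × 10^-3 mol
Let x = n(NaOH), y = n(NaCl).
Titrant: 1x = 7.575 × 10^-3;  mass: 40.00x + 58.44y = 0.6520
Solving, x = 7.575 × 10^-3 mol, y = 5.972 × 10^-3 mol
mass of NaOH = 7.575 × 10^-3 × 40.00 = 0.3030 g

0.3030 g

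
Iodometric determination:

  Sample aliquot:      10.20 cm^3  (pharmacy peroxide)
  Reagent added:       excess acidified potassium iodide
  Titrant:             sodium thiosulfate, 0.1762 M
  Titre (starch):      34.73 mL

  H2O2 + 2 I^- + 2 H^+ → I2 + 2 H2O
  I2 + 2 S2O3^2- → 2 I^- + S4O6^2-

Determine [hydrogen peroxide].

0.3000 M

n(S2O3^2-) = 0.03473 × 0.1762 = 6.119 × 10^-3 mol
n(I2) = n(S2O3^2-)/2 = 3.060 × 10^-3 mol
n(H2O2) in the aliquot = 3.060 × 10^-3 mol (1:1 ratio)
[H2O2] = 3.060 × 10^-3 / 0.01020 = 0.3000 mol/L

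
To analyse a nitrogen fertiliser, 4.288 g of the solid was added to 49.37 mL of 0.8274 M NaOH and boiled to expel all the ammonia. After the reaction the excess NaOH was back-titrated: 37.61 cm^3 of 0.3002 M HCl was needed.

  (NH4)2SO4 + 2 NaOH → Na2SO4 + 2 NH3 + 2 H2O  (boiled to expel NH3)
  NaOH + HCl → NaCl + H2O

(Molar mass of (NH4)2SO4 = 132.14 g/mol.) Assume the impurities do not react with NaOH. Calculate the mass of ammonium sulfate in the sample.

n(NaOH) added = 0.04937 × 0.8274 = 0.04085 mol
n(HCl) used in back-titration = 0.03761 × 0.3002 = 0.01129 mol
n(NaOH) left over = 0.01129 mol (1:1 ratio)
n(NaOH) consumed by analyte = 0.04085 − 0.01129 = 0.02956 mol
From the 1:2 ratio, n((NH4)2SO4) = 1/2 × 0.02956 = 0.01478 mol
mass of (NH4)2SO4 = 0.01478 × 132.14 = 1.953 g

1.953 g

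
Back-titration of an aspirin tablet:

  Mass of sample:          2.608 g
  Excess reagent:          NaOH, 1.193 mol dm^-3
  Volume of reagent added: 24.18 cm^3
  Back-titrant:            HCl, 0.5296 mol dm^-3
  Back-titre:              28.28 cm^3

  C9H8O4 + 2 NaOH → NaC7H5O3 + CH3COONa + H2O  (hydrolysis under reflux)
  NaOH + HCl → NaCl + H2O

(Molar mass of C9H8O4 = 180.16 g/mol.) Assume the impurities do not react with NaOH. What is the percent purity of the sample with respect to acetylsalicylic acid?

n(NaOH) added = 0.02418 × 1.193 = 0.02885 mol
n(HCl) used in back-titration = 0.02828 × 0.5296 = 0.01498 mol
n(NaOH) left over = 0.01498 mol (1:1 ratio)
n(NaOH) consumed by analyte = 0.02885 − 0.01498 = 0.01387 mol
From the 1:2 ratio, n(C9H8O4) = 1/2 × 0.01387 = 6.935 × 10^-3 mol
mass of C9H8O4 = 6.935 × 10^-3 × 180.16 = 1.249 g
% C9H8O4 = 1.249 / 2.608 × 100 = 47.91 %

47.91 %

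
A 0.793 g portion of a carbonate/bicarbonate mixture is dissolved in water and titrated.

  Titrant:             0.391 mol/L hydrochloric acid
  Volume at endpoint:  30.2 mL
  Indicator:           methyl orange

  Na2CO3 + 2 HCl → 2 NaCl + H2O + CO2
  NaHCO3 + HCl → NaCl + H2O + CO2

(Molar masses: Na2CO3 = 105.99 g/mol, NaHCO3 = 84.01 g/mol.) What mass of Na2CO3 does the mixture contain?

0.340 g

n(HCl) = 0.0302 × 0.391 = 0.0118 mol
Let x = n(Na2CO3), y = n(NaHCO3).
Titrant: 2x + 1y = 0.0118;  mass: 105.99x + 84.01y = 0.793
Solving, x = 3.21 × 10^-3 mol, y = 5.39 × 10^-3 mol
mass of Na2CO3 = 3.21 × 10^-3 × 105.99 = 0.340 g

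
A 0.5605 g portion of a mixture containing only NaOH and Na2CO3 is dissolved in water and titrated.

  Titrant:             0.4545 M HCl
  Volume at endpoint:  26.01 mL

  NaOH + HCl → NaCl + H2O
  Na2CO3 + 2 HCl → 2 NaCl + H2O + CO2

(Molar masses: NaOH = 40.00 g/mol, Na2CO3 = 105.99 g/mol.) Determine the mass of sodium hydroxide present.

0.2031 g

n(HCl) = 0.02601 × 0.4545 = 0.01182 mol
Let x = n(NaOH), y = n(Na2CO3).
Titrant: 1x + 2y = 0.01182;  mass: 40.00x + 105.99y = 0.5605
Solving, x = 5.078 × 10^-3 mol, y = 3.372 × 10^-3 mol
mass of NaOH = 5.078 × 10^-3 × 40.00 = 0.2031 g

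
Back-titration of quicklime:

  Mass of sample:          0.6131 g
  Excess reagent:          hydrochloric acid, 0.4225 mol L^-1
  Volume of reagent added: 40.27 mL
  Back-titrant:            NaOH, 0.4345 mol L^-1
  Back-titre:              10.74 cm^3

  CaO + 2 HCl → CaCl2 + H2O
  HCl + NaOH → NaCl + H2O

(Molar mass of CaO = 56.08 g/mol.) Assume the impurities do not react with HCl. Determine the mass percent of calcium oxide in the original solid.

n(HCl) added = 0.04027 × 0.4225 = 0.01701 mol
n(NaOH) used in back-titration = 0.01074 × 0.4345 = 4.667 × 10^-3 mol
n(HCl) left over = 4.667 × 10^-3 mol (1:1 ratio)
n(HCl) consumed by analyte = 0.01701 − 4.667 × 10^-3 = 0.01235 mol
From the 1:2 ratio, n(CaO) = 1/2 × 0.01235 = 6.174 × 10^-3 mol
mass of CaO = 6.174 × 10^-3 × 56.08 = 0.3462 g
% CaO = 0.3462 / 0.6131 × 100 = 56.47 %

56.47 %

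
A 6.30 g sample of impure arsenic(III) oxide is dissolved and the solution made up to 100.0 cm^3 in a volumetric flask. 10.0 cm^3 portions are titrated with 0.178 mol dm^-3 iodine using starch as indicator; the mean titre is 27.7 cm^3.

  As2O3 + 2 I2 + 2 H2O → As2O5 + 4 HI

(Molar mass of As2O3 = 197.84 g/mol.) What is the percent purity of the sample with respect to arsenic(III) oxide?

n(I2) per titration = 0.0277 × 0.178 = 4.93 × 10^-3 mol
From the 1:2 ratio, n(As2O3) in each aliquot = 1/2 × 4.93 × 10^-3 = 2.47 × 10^-3 mol
n(As2O3) in the whole flask = 2.47 × 10^-3 × 100.0/10.0 = 0.0247 mol
mass of As2O3 = 0.0247 × 197.84 = 4.88 g
% As2O3 = 4.88 / 6.30 × 100 = 77.4 %

77.4 %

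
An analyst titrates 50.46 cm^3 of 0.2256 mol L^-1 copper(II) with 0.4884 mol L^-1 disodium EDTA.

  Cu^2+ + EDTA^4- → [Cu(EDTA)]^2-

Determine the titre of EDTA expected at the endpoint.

23.31 mL

n(Cu2+) = 0.05046 L × 0.2256 mol/L = 0.01138 mol
n(EDTA) = 0.01138 mol (1:1 stoichiometry)
V(EDTA) = 0.01138 mol / 0.4884 mol/L = 0.02331 L = 23.31 mL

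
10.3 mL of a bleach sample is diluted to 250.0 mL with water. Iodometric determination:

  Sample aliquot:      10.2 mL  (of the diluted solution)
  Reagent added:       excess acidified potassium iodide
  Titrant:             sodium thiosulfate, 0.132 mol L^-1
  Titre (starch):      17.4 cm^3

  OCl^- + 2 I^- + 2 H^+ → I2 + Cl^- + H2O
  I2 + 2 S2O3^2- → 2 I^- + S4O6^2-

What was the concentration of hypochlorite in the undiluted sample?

2.73 mol/L

n(S2O3^2-) = 0.0174 × 0.132 = 2.30 × 10^-3 mol
n(I2) = n(S2O3^2-)/2 = 1.15 × 10^-3 mol
n(OCl^-) in the aliquot = 1.15 × 10^-3 mol (1:1 ratio)
[OCl^-]_dilute = 1.15 × 10^-3 / 0.0102 = 0.113 mol/L
[OCl^-]_original = 0.113 × 250.0/10.3 = 2.73 mol/L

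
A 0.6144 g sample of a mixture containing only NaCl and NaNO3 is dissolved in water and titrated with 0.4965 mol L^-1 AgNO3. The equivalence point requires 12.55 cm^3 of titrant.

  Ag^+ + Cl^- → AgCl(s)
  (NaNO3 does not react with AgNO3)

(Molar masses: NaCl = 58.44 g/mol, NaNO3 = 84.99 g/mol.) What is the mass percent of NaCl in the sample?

n(AgNO3) = 0.01255 × 0.4965 = 6.231 × 10^-3 mol
Let x = n(NaCl), y = n(NaNO3).
Titrant: 1x = 6.231 × 10^-3;  mass: 58.44x + 84.99y = 0.6144
Solving, x = 6.231 × 10^-3 mol, y = 2.945 × 10^-3 mol
mass of NaCl = 6.231 × 10^-3 × 58.44 = 0.3641 g
% NaCl = 0.3641 / 0.6144 × 100 = 59.27 %

59.27 %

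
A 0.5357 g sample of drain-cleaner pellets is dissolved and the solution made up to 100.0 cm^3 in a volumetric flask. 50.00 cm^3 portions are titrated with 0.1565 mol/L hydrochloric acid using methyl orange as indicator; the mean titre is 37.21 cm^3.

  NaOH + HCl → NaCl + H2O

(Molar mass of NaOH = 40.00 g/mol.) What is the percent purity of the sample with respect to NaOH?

86.96 %

n(HCl) per titration = 0.03721 × 0.1565 = 5.823 × 10^-3 mol
n(NaOH) in each aliquot = 5.823 × 10^-3 mol (1:1 ratio)
n(NaOH) in the whole flask = 5.823 × 10^-3 × 100.0/50.00 = 0.01165 mol
mass of NaOH = 0.01165 × 40.00 = 0.4659 g
% NaOH = 0.4659 / 0.5357 × 100 = 86.96 %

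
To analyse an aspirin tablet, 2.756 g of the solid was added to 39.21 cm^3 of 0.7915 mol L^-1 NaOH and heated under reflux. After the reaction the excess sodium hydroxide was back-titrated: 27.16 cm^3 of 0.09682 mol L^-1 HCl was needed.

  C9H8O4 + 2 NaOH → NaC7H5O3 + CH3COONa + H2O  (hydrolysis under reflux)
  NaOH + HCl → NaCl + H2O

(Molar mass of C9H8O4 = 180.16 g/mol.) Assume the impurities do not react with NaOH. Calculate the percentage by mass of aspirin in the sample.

92.84 %

n(NaOH) added = 0.03921 × 0.7915 = 0.03103 mol
n(HCl) used in back-titration = 0.02716 × 0.09682 = 2.630 × 10^-3 mol
n(NaOH) left over = 2.630 × 10^-3 mol (1:1 ratio)
n(NaOH) consumed by analyte = 0.03103 − 2.630 × 10^-3 = 0.02841 mol
From the 1:2 ratio, n(C9H8O4) = 1/2 × 0.02841 = 0.01420 mol
mass of C9H8O4 = 0.01420 × 180.16 = 2.559 g
% C9H8O4 = 2.559 / 2.756 × 100 = 92.84 %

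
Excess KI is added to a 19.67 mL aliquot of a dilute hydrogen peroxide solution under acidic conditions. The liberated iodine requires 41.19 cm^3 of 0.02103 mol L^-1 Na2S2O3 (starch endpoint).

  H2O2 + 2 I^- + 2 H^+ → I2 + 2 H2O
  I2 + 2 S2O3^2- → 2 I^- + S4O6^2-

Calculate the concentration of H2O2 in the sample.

n(S2O3^2-) = 0.04119 × 0.02103 = 8.662 × 10^-4 mol
n(I2) = n(S2O3^2-)/2 = 4.331 × 10^-4 mol
n(H2O2) in the aliquot = 4.331 × 10^-4 mol (1:1 ratio)
[H2O2] = 4.331 × 10^-4 / 0.01967 = 0.02202 mol/L

0.02202 mol/L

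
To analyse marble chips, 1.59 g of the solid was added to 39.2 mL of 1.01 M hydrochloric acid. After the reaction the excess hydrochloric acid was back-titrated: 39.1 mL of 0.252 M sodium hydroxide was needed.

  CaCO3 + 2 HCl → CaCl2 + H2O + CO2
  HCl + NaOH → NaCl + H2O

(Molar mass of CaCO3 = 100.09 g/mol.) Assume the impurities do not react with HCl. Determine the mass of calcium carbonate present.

1.49 g

n(HCl) added = 0.0392 × 1.01 = 0.0396 mol
n(NaOH) used in back-titration = 0.0391 × 0.252 = 9.85 × 10^-3 mol
n(HCl) left over = 9.85 × 10^-3 mol (1:1 ratio)
n(HCl) consumed by analyte = 0.0396 − 9.85 × 10^-3 = 0.0297 mol
From the 1:2 ratio, n(CaCO3) = 1/2 × 0.0297 = 0.0149 mol
mass of CaCO3 = 0.0149 × 100.09 = 1.49 g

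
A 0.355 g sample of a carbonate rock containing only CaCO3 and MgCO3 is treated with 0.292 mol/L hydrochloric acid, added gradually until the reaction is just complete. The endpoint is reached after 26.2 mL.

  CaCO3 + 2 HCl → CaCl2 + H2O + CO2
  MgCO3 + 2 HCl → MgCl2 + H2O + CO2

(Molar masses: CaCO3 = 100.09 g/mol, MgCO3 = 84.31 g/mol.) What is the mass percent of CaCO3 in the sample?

n(HCl) = 0.0262 × 0.292 = 7.65 × 10^-3 mol
Let x = n(CaCO3), y = n(MgCO3).
Titrant: 2x + 2y = 7.65 × 10^-3;  mass: 100.09x + 84.31y = 0.355
Solving, x = 2.06 × 10^-3 mol, y = 1.77 × 10^-3 mol
mass of CaCO3 = 2.06 × 10^-3 × 100.09 = 0.206 g
% CaCO3 = 0.206 / 0.355 × 100 = 58.1 %

58.1 %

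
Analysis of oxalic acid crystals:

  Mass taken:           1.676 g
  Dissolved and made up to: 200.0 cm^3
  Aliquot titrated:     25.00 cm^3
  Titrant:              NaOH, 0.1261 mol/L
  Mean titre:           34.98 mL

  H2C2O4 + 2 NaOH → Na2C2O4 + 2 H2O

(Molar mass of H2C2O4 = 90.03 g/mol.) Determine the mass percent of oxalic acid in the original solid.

n(NaOH) per titration = 0.03498 × 0.1261 = 4.411 × 10^-3 mol
From the 1:2 ratio, n(H2C2O4) in each aliquot = 1/2 × 4.411 × 10^-3 = 2.205 × 10^-3 mol
n(H2C2O4) in the whole flask = 2.205 × 10^-3 × 200.0/25.00 = 0.01764 mol
mass of H2C2O4 = 0.01764 × 90.03 = 1.588 g
% H2C2O4 = 1.588 / 1.676 × 100 = 94.78 %

94.78 %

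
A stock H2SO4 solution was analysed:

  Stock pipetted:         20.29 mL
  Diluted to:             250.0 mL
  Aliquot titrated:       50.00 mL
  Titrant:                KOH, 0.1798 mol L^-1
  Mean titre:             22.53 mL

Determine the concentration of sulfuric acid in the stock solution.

H2SO4 + 2 KOH → K2SO4 + 2 H2O
n(KOH) = 0.02253 × 0.1798 = 4.051 × 10^-3 mol
From the 1:2 ratio, n(H2SO4) in the aliquot = 1/2 × 4.051 × 10^-3 = 2.025 × 10^-3 mol
[H2SO4]_dilute = 2.025 × 10^-3 / 0.05000 = 0.04051 mol/L
Dilution factor = 250.0 / 20.29 = 12.32
[H2SO4]_stock = 0.04051 × 12.32 = 0.4991 mol/L

0.4991 mol/L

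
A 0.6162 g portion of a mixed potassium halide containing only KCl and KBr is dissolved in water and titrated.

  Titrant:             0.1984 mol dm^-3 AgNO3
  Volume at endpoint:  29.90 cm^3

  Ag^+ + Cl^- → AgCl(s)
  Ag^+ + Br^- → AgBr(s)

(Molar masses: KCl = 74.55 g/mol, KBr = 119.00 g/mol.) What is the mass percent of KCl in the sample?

n(AgNO3) = 0.02990 × 0.1984 = 5.932 × 10^-3 mol
Let x = n(KCl), y = n(KBr).
Titrant: 1x + 1y = 5.932 × 10^-3;  mass: 74.55x + 119.00y = 0.6162
Solving, x = 2.019 × 10^-3 mol, y = 3.914 × 10^-3 mol
mass of KCl = 2.019 × 10^-3 × 74.55 = 0.1505 g
% KCl = 0.1505 / 0.6162 × 100 = 24.42 %

24.42 %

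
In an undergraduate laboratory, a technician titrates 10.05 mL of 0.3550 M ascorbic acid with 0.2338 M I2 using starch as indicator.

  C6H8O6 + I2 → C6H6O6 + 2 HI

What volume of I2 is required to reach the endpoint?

n(C6H8O6) = 0.01005 L × 0.3550 mol/L = 3.568 × 10^-3 mol
n(I2) = 3.568 × 10^-3 mol (1:1 stoichiometry)
V(I2) = 3.568 × 10^-3 mol / 0.2338 mol/L = 0.01526 L = 15.26 mL

15.26 mL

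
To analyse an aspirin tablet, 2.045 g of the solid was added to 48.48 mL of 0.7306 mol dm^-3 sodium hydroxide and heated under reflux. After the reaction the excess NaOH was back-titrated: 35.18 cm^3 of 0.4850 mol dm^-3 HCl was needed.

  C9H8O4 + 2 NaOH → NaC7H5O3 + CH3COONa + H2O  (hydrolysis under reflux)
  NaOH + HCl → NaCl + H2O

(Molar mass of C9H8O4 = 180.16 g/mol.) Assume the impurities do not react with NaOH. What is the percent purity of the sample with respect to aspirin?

n(NaOH) added = 0.04848 × 0.7306 = 0.03542 mol
n(HCl) used in back-titration = 0.03518 × 0.4850 = 0.01706 mol
n(NaOH) left over = 0.01706 mol (1:1 ratio)
n(NaOH) consumed by analyte = 0.03542 − 0.01706 = 0.01836 mol
From the 1:2 ratio, n(C9H8O4) = 1/2 × 0.01836 = 9.179 × 10^-3 mol
mass of C9H8O4 = 9.179 × 10^-3 × 180.16 = 1.654 g
% C9H8O4 = 1.654 / 2.045 × 100 = 80.86 %

80.86 %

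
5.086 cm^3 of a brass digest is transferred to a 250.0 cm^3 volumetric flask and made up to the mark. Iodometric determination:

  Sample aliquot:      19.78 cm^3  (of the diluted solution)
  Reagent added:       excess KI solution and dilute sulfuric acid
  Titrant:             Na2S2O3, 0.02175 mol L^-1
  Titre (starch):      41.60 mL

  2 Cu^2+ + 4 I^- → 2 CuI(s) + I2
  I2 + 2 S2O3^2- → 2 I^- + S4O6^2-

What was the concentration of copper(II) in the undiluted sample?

n(S2O3^2-) = 0.04160 × 0.02175 = 9.048 × 10^-4 mol
n(I2) = n(S2O3^2-)/2 = 4.524 × 10^-4 mol
From the 2:1 ratio, n(Cu2+) in the aliquot = 2/1 × 4.524 × 10^-4 = 9.048 × 10^-4 mol
[Cu2+]_dilute = 9.048 × 10^-4 / 0.01978 = 0.04574 mol/L
[Cu2+]_original = 0.04574 × 250.0/5.086 = 2.248 mol/L

2.248 mol/L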